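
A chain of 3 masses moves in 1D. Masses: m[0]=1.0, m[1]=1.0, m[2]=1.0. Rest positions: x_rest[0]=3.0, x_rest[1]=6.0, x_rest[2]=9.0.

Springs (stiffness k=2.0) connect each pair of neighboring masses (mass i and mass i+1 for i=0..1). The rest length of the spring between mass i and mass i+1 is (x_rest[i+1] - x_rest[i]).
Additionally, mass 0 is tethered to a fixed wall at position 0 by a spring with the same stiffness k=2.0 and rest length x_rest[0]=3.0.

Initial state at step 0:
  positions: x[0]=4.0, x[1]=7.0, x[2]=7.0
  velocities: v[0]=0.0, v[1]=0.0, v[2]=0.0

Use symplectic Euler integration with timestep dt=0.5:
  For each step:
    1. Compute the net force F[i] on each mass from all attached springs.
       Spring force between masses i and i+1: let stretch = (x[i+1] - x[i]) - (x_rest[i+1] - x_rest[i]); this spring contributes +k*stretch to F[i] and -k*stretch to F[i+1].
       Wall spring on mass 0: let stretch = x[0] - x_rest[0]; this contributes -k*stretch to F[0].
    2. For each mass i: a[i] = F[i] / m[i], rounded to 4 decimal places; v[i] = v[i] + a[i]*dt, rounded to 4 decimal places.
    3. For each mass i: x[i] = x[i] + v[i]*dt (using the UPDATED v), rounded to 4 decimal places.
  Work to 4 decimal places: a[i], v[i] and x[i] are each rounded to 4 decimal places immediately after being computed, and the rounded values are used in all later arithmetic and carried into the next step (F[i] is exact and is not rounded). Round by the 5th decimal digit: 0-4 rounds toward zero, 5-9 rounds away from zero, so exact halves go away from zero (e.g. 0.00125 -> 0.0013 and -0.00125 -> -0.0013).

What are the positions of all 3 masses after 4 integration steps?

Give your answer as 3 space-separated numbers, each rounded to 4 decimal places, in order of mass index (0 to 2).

Step 0: x=[4.0000 7.0000 7.0000] v=[0.0000 0.0000 0.0000]
Step 1: x=[3.5000 5.5000 8.5000] v=[-1.0000 -3.0000 3.0000]
Step 2: x=[2.2500 4.5000 10.0000] v=[-2.5000 -2.0000 3.0000]
Step 3: x=[1.0000 5.1250 10.2500] v=[-2.5000 1.2500 0.5000]
Step 4: x=[1.3125 6.2500 9.4375] v=[0.6250 2.2500 -1.6250]

Answer: 1.3125 6.2500 9.4375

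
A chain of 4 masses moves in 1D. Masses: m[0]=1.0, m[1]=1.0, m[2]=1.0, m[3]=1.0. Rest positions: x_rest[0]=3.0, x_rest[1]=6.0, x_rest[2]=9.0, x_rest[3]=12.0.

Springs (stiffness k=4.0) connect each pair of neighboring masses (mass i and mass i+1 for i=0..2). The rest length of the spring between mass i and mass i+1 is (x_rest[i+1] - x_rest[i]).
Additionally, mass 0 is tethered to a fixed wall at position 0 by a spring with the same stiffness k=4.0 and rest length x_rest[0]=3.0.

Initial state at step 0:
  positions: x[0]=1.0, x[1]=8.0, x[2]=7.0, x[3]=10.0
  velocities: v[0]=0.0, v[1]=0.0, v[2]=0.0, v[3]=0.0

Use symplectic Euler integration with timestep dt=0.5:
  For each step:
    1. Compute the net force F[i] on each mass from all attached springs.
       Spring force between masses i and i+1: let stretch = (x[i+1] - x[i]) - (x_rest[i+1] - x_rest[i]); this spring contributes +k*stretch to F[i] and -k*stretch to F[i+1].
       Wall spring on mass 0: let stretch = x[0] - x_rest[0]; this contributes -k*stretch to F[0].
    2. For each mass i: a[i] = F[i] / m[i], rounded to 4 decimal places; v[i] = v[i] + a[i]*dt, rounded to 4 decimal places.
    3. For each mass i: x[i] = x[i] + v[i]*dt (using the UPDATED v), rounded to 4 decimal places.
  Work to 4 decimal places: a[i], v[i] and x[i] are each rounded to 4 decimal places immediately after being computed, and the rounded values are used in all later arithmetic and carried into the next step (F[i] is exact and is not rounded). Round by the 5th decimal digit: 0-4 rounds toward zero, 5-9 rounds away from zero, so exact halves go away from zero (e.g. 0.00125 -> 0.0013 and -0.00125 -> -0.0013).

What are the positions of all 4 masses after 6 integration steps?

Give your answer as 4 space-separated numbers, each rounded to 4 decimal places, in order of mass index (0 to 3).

Step 0: x=[1.0000 8.0000 7.0000 10.0000] v=[0.0000 0.0000 0.0000 0.0000]
Step 1: x=[7.0000 0.0000 11.0000 10.0000] v=[12.0000 -16.0000 8.0000 0.0000]
Step 2: x=[-1.0000 10.0000 3.0000 14.0000] v=[-16.0000 20.0000 -16.0000 8.0000]
Step 3: x=[3.0000 2.0000 13.0000 10.0000] v=[8.0000 -16.0000 20.0000 -8.0000]
Step 4: x=[3.0000 6.0000 9.0000 12.0000] v=[0.0000 8.0000 -8.0000 4.0000]
Step 5: x=[3.0000 10.0000 5.0000 14.0000] v=[0.0000 8.0000 -8.0000 4.0000]
Step 6: x=[7.0000 2.0000 15.0000 10.0000] v=[8.0000 -16.0000 20.0000 -8.0000]

Answer: 7.0000 2.0000 15.0000 10.0000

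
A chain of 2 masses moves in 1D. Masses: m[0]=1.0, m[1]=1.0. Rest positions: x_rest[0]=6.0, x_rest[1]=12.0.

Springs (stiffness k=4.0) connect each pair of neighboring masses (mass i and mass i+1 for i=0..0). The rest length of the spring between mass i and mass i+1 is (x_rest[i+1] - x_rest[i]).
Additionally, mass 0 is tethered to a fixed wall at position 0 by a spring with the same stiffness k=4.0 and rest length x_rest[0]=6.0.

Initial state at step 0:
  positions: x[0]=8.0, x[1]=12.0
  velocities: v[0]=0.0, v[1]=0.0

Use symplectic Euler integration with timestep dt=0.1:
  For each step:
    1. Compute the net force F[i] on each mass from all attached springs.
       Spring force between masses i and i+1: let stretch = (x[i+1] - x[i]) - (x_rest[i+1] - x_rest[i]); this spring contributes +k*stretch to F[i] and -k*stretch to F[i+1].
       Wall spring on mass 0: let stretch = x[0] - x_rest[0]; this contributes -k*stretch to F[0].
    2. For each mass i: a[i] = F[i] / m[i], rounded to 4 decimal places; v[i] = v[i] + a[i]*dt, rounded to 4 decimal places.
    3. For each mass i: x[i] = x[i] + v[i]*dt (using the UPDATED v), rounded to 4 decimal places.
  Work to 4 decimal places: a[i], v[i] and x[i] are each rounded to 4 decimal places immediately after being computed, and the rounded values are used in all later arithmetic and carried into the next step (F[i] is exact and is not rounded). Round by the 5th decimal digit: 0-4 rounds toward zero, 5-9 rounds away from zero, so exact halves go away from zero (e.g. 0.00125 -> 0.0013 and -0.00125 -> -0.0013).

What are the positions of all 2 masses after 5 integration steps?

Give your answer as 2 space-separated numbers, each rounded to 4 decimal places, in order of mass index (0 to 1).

Step 0: x=[8.0000 12.0000] v=[0.0000 0.0000]
Step 1: x=[7.8400 12.0800] v=[-1.6000 0.8000]
Step 2: x=[7.5360 12.2304] v=[-3.0400 1.5040]
Step 3: x=[7.1183 12.4330] v=[-4.1766 2.0262]
Step 4: x=[6.6285 12.6630] v=[-4.8980 2.3003]
Step 5: x=[6.1149 12.8917] v=[-5.1356 2.2865]

Answer: 6.1149 12.8917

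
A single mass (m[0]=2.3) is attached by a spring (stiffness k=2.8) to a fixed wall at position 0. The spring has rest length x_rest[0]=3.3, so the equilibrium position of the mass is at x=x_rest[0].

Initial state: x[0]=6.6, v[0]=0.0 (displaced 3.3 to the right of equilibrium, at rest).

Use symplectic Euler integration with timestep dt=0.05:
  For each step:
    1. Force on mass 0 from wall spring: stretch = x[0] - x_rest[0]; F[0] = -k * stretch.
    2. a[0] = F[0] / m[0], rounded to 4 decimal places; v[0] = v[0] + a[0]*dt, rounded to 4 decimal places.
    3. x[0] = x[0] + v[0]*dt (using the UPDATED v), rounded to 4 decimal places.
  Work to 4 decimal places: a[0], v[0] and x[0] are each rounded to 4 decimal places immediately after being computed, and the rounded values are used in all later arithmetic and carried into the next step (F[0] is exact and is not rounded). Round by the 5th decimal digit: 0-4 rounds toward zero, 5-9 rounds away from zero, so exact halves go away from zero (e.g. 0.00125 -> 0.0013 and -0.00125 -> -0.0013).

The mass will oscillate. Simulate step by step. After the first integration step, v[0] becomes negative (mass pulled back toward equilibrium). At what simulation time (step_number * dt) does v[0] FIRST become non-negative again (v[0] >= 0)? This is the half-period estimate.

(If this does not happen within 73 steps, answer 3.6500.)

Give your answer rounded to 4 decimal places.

Answer: 2.8500

Derivation:
Step 0: x=[6.6000] v=[0.0000]
Step 1: x=[6.5900] v=[-0.2009]
Step 2: x=[6.5699] v=[-0.4012]
Step 3: x=[6.5399] v=[-0.6002]
Step 4: x=[6.5000] v=[-0.7974]
Step 5: x=[6.4504] v=[-0.9922]
Step 6: x=[6.3912] v=[-1.1840]
Step 7: x=[6.3226] v=[-1.3722]
Step 8: x=[6.2448] v=[-1.5562]
Step 9: x=[6.1580] v=[-1.7355]
Step 10: x=[6.0625] v=[-1.9095]
Step 11: x=[5.9586] v=[-2.0777]
Step 12: x=[5.8466] v=[-2.2395]
Step 13: x=[5.7269] v=[-2.3945]
Step 14: x=[5.5998] v=[-2.5422]
Step 15: x=[5.4657] v=[-2.6822]
Step 16: x=[5.3250] v=[-2.8140]
Step 17: x=[5.1781] v=[-2.9373]
Step 18: x=[5.0255] v=[-3.0516]
Step 19: x=[4.8677] v=[-3.1566]
Step 20: x=[4.7051] v=[-3.2520]
Step 21: x=[4.5382] v=[-3.3375]
Step 22: x=[4.3676] v=[-3.4129]
Step 23: x=[4.1937] v=[-3.4779]
Step 24: x=[4.0171] v=[-3.5323]
Step 25: x=[3.8383] v=[-3.5760]
Step 26: x=[3.6579] v=[-3.6088]
Step 27: x=[3.4764] v=[-3.6306]
Step 28: x=[3.2943] v=[-3.6413]
Step 29: x=[3.1123] v=[-3.6410]
Step 30: x=[2.9308] v=[-3.6296]
Step 31: x=[2.7504] v=[-3.6071]
Step 32: x=[2.5717] v=[-3.5736]
Step 33: x=[2.3952] v=[-3.5293]
Step 34: x=[2.2215] v=[-3.4742]
Step 35: x=[2.0511] v=[-3.4086]
Step 36: x=[1.8845] v=[-3.3326]
Step 37: x=[1.7222] v=[-3.2464]
Step 38: x=[1.5647] v=[-3.1504]
Step 39: x=[1.4125] v=[-3.0448]
Step 40: x=[1.2660] v=[-2.9299]
Step 41: x=[1.1257] v=[-2.8061]
Step 42: x=[0.9920] v=[-2.6738]
Step 43: x=[0.8653] v=[-2.5333]
Step 44: x=[0.7460] v=[-2.3851]
Step 45: x=[0.6345] v=[-2.2296]
Step 46: x=[0.5311] v=[-2.0674]
Step 47: x=[0.4362] v=[-1.8989]
Step 48: x=[0.3500] v=[-1.7246]
Step 49: x=[0.2728] v=[-1.5450]
Step 50: x=[0.2048] v=[-1.3607]
Step 51: x=[0.1462] v=[-1.1723]
Step 52: x=[0.0972] v=[-0.9803]
Step 53: x=[0.0579] v=[-0.7853]
Step 54: x=[0.0285] v=[-0.5880]
Step 55: x=[0.0091] v=[-0.3889]
Step 56: x=[-0.0003] v=[-0.1886]
Step 57: x=[0.0003] v=[0.0123]
First v>=0 after going negative at step 57, time=2.8500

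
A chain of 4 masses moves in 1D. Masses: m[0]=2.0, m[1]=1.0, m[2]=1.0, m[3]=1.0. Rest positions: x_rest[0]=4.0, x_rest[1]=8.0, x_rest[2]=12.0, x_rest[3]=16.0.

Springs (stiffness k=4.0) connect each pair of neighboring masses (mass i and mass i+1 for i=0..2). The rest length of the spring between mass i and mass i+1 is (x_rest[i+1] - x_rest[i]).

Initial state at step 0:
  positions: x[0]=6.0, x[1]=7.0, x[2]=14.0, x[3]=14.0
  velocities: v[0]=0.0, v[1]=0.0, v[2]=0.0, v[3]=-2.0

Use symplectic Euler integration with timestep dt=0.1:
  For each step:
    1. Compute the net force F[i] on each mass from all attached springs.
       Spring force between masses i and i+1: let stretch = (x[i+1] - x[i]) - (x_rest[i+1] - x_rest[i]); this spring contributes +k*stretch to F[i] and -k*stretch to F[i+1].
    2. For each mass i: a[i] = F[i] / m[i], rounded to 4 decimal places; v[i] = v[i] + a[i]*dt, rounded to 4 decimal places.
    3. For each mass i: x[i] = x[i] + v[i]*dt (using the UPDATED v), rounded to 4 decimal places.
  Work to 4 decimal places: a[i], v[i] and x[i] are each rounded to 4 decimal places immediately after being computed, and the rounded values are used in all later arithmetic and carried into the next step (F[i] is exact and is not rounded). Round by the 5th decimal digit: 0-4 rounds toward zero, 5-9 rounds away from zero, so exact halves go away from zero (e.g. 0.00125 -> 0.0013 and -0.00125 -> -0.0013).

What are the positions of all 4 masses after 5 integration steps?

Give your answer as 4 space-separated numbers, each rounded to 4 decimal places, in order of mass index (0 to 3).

Answer: 5.2891 9.5638 10.8668 14.9912

Derivation:
Step 0: x=[6.0000 7.0000 14.0000 14.0000] v=[0.0000 0.0000 0.0000 -2.0000]
Step 1: x=[5.9400 7.2400 13.7200 13.9600] v=[-0.6000 2.4000 -2.8000 -0.4000]
Step 2: x=[5.8260 7.6872 13.1904 14.0704] v=[-1.1400 4.4720 -5.2960 1.1040]
Step 3: x=[5.6692 8.2801 12.4759 14.3056] v=[-1.5678 5.9288 -7.1453 2.3520]
Step 4: x=[5.4846 8.9364 11.6667 14.6276] v=[-1.8456 6.5628 -8.0917 3.2201]
Step 5: x=[5.2891 9.5638 10.8668 14.9912] v=[-1.9552 6.2742 -7.9995 3.6357]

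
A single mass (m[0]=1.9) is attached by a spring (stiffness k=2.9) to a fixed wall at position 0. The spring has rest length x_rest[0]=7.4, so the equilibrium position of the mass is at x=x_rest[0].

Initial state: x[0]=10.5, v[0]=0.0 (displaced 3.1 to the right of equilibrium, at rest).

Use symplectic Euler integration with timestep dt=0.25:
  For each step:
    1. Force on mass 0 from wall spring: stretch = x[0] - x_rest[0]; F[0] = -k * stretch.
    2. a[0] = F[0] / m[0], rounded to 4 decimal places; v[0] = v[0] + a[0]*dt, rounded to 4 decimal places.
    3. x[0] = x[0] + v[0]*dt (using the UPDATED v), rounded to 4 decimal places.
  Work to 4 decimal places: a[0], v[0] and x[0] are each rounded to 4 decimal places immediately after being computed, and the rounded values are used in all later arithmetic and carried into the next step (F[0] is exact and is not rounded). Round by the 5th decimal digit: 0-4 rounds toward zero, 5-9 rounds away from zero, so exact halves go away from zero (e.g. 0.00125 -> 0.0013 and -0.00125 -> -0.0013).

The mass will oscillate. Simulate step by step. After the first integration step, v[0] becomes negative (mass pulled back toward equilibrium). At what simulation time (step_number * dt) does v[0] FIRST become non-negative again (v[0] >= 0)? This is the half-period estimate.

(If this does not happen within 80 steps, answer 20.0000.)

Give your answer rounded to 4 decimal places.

Step 0: x=[10.5000] v=[0.0000]
Step 1: x=[10.2043] v=[-1.1829]
Step 2: x=[9.6411] v=[-2.2530]
Step 3: x=[8.8641] v=[-3.1082]
Step 4: x=[7.9474] v=[-3.6669]
Step 5: x=[6.9785] v=[-3.8758]
Step 6: x=[6.0498] v=[-3.7150]
Step 7: x=[5.2499] v=[-3.1998]
Step 8: x=[4.6551] v=[-2.3794]
Step 9: x=[4.3221] v=[-1.3320]
Step 10: x=[4.2827] v=[-0.1576]
Step 11: x=[4.5407] v=[1.0319]
First v>=0 after going negative at step 11, time=2.7500

Answer: 2.7500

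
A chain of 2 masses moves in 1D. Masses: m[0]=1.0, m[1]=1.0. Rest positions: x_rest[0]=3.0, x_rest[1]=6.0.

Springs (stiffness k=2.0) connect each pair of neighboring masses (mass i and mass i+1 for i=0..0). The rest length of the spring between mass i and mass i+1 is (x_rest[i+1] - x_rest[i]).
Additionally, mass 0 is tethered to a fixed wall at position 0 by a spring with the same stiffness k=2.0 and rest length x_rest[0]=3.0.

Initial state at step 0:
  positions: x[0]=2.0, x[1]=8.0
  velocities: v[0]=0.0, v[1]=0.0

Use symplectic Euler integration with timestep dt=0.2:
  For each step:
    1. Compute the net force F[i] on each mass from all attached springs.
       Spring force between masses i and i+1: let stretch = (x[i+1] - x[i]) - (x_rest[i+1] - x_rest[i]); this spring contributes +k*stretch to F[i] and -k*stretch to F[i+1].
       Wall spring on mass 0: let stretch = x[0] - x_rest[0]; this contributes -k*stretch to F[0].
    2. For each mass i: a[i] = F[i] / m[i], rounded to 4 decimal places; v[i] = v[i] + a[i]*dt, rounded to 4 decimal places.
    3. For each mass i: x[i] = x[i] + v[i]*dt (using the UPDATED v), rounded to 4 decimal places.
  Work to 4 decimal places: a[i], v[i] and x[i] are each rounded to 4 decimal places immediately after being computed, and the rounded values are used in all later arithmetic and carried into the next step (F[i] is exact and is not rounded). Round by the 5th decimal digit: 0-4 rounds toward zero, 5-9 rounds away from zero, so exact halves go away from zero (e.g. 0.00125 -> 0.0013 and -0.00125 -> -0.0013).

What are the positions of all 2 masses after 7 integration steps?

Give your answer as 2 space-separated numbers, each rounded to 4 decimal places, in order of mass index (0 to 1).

Step 0: x=[2.0000 8.0000] v=[0.0000 0.0000]
Step 1: x=[2.3200 7.7600] v=[1.6000 -1.2000]
Step 2: x=[2.8896 7.3248] v=[2.8480 -2.1760]
Step 3: x=[3.5828 6.7748] v=[3.4662 -2.7501]
Step 4: x=[4.2448 6.2094] v=[3.3099 -2.8269]
Step 5: x=[4.7244 5.7269] v=[2.3978 -2.4127]
Step 6: x=[4.9062 5.4042] v=[0.9090 -1.6137]
Step 7: x=[4.7353 5.2816] v=[-0.8543 -0.6129]

Answer: 4.7353 5.2816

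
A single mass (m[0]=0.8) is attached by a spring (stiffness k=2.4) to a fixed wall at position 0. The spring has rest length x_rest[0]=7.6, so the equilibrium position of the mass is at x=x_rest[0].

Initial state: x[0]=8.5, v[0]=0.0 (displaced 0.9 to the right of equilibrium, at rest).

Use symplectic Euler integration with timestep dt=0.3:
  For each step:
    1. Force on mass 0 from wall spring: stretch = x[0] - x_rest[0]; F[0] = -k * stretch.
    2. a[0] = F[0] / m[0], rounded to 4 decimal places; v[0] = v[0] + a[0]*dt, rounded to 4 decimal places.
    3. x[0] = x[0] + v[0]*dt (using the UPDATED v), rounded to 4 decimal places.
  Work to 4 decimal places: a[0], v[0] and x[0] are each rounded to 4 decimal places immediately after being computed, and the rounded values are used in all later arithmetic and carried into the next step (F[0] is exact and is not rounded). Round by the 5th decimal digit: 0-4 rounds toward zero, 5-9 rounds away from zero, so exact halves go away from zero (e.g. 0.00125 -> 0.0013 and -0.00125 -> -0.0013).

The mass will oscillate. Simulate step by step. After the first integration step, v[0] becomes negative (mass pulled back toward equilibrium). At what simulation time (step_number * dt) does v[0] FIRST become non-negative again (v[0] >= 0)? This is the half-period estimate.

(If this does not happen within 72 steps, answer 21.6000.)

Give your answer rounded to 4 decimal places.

Answer: 1.8000

Derivation:
Step 0: x=[8.5000] v=[0.0000]
Step 1: x=[8.2570] v=[-0.8100]
Step 2: x=[7.8366] v=[-1.4013]
Step 3: x=[7.3523] v=[-1.6142]
Step 4: x=[6.9349] v=[-1.3913]
Step 5: x=[6.6971] v=[-0.7927]
Step 6: x=[6.7031] v=[0.0199]
First v>=0 after going negative at step 6, time=1.8000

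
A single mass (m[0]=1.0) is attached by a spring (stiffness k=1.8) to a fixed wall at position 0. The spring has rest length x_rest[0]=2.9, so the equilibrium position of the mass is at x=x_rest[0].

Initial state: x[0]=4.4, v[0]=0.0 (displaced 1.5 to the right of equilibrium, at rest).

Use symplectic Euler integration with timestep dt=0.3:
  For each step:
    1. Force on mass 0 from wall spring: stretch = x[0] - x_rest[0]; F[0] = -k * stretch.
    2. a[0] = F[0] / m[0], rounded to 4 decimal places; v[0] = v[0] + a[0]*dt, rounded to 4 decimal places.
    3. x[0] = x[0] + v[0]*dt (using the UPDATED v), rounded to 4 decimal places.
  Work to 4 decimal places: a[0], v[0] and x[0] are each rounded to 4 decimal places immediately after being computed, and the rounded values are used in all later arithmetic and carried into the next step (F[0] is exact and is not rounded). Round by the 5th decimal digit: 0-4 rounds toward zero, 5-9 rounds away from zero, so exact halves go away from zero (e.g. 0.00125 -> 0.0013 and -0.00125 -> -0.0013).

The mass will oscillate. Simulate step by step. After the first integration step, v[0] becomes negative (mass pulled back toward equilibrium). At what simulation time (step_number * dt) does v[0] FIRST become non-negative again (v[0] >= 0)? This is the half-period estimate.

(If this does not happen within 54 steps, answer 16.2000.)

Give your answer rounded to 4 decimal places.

Step 0: x=[4.4000] v=[0.0000]
Step 1: x=[4.1570] v=[-0.8100]
Step 2: x=[3.7104] v=[-1.4888]
Step 3: x=[3.1325] v=[-1.9264]
Step 4: x=[2.5169] v=[-2.0520]
Step 5: x=[1.9634] v=[-1.8451]
Step 6: x=[1.5616] v=[-1.3393]
Step 7: x=[1.3766] v=[-0.6166]
Step 8: x=[1.4384] v=[0.2060]
First v>=0 after going negative at step 8, time=2.4000

Answer: 2.4000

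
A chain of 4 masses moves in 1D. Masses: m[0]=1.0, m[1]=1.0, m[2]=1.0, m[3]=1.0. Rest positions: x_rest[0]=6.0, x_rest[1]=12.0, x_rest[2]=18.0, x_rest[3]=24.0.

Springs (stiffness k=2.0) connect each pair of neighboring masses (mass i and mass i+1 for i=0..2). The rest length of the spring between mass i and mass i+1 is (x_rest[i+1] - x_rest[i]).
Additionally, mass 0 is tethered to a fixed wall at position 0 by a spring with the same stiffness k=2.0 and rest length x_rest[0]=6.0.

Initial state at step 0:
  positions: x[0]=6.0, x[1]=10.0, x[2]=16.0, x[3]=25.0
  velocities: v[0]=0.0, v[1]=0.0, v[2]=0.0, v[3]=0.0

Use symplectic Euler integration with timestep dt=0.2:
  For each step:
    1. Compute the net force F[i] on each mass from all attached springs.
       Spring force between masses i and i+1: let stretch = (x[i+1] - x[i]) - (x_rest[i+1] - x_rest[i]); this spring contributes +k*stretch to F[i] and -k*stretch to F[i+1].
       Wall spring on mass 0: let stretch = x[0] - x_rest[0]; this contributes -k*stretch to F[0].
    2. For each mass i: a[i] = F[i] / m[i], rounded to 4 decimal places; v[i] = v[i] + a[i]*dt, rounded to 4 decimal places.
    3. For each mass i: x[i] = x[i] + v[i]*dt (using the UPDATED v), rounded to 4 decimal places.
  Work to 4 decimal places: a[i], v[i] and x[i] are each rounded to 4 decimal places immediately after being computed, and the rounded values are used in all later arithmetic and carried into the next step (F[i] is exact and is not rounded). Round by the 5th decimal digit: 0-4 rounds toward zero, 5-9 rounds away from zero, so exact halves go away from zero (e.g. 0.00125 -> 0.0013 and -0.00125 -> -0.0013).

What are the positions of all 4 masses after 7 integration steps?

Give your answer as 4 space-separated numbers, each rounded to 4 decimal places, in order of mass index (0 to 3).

Step 0: x=[6.0000 10.0000 16.0000 25.0000] v=[0.0000 0.0000 0.0000 0.0000]
Step 1: x=[5.8400 10.1600 16.2400 24.7600] v=[-0.8000 0.8000 1.2000 -1.2000]
Step 2: x=[5.5584 10.4608 16.6752 24.3184] v=[-1.4080 1.5040 2.1760 -2.2080]
Step 3: x=[5.2243 10.8666 17.2247 23.7453] v=[-1.6704 2.0288 2.7475 -2.8653]
Step 4: x=[4.9237 11.3296 17.7872 23.1306] v=[-1.5032 2.3151 2.8125 -3.0735]
Step 5: x=[4.7416 11.7968 18.2606 22.5684] v=[-0.9103 2.3358 2.3668 -2.8109]
Step 6: x=[4.7446 12.2166 18.5615 22.1416] v=[0.0151 2.0992 1.5044 -2.1340]
Step 7: x=[4.9658 12.5463 18.6412 21.9084] v=[1.1061 1.6484 0.3985 -1.1660]

Answer: 4.9658 12.5463 18.6412 21.9084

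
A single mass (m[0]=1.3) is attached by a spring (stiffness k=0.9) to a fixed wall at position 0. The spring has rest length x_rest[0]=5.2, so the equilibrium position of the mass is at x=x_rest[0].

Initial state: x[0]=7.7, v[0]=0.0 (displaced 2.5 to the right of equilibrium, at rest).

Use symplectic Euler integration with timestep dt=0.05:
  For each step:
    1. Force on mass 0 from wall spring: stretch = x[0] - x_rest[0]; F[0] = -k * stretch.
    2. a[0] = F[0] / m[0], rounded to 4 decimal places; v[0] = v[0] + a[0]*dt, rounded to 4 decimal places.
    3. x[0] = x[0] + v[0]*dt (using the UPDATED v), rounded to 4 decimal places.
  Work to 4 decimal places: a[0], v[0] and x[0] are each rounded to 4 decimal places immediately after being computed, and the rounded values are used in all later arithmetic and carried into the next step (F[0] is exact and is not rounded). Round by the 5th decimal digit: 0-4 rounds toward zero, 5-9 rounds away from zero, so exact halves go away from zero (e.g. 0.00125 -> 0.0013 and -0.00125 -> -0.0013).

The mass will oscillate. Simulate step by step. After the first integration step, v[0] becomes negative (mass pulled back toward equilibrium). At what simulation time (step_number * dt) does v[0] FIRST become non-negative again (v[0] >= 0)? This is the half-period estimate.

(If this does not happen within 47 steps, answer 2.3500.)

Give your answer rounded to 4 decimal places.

Step 0: x=[7.7000] v=[0.0000]
Step 1: x=[7.6957] v=[-0.0865]
Step 2: x=[7.6871] v=[-0.1729]
Step 3: x=[7.6742] v=[-0.2590]
Step 4: x=[7.6570] v=[-0.3446]
Step 5: x=[7.6355] v=[-0.4297]
Step 6: x=[7.6098] v=[-0.5140]
Step 7: x=[7.5799] v=[-0.5974]
Step 8: x=[7.5459] v=[-0.6798]
Step 9: x=[7.5079] v=[-0.7610]
Step 10: x=[7.4659] v=[-0.8409]
Step 11: x=[7.4199] v=[-0.9193]
Step 12: x=[7.3701] v=[-0.9961]
Step 13: x=[7.3165] v=[-1.0712]
Step 14: x=[7.2593] v=[-1.1445]
Step 15: x=[7.1985] v=[-1.2158]
Step 16: x=[7.1343] v=[-1.2850]
Step 17: x=[7.0667] v=[-1.3520]
Step 18: x=[6.9959] v=[-1.4166]
Step 19: x=[6.9220] v=[-1.4788]
Step 20: x=[6.8451] v=[-1.5384]
Step 21: x=[6.7653] v=[-1.5953]
Step 22: x=[6.6828] v=[-1.6495]
Step 23: x=[6.5978] v=[-1.7008]
Step 24: x=[6.5103] v=[-1.7492]
Step 25: x=[6.4206] v=[-1.7946]
Step 26: x=[6.3288] v=[-1.8369]
Step 27: x=[6.2350] v=[-1.8760]
Step 28: x=[6.1394] v=[-1.9118]
Step 29: x=[6.0422] v=[-1.9443]
Step 30: x=[5.9435] v=[-1.9735]
Step 31: x=[5.8435] v=[-1.9992]
Step 32: x=[5.7424] v=[-2.0215]
Step 33: x=[5.6404] v=[-2.0403]
Step 34: x=[5.5376] v=[-2.0555]
Step 35: x=[5.4342] v=[-2.0672]
Step 36: x=[5.3304] v=[-2.0753]
Step 37: x=[5.2264] v=[-2.0798]
Step 38: x=[5.1224] v=[-2.0807]
Step 39: x=[5.0185] v=[-2.0780]
Step 40: x=[4.9149] v=[-2.0717]
Step 41: x=[4.8118] v=[-2.0618]
Step 42: x=[4.7094] v=[-2.0484]
Step 43: x=[4.6078] v=[-2.0314]
Step 44: x=[4.5073] v=[-2.0109]
Step 45: x=[4.4080] v=[-1.9869]
Step 46: x=[4.3100] v=[-1.9595]
Step 47: x=[4.2136] v=[-1.9287]
v[0] did not become non-negative within 47 steps; using fallback time=2.3500

Answer: 2.3500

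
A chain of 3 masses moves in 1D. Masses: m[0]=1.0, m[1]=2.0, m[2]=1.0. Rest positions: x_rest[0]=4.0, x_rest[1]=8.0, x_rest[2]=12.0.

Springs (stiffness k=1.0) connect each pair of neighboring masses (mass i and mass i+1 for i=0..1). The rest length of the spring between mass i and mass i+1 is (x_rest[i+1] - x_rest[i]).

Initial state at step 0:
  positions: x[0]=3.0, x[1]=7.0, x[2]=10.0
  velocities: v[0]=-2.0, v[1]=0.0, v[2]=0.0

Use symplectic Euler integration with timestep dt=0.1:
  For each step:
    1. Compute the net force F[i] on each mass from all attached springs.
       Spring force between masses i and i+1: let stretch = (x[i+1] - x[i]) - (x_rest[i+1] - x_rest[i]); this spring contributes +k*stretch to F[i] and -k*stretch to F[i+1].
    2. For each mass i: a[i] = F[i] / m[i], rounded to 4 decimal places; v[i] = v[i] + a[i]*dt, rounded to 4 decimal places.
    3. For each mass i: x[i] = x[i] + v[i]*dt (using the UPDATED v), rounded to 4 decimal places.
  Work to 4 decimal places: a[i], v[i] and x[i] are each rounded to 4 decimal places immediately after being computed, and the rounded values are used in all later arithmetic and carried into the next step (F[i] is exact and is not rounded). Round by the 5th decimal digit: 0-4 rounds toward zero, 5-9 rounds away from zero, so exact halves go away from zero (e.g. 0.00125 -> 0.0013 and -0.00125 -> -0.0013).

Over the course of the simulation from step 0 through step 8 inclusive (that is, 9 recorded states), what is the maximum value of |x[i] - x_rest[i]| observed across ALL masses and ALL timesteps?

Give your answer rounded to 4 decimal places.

Step 0: x=[3.0000 7.0000 10.0000] v=[-2.0000 0.0000 0.0000]
Step 1: x=[2.8000 6.9950 10.0100] v=[-2.0000 -0.0500 0.1000]
Step 2: x=[2.6020 6.9841 10.0299] v=[-1.9805 -0.1090 0.1985]
Step 3: x=[2.4078 6.9665 10.0593] v=[-1.9423 -0.1758 0.2939]
Step 4: x=[2.2192 6.9416 10.0978] v=[-1.8864 -0.2491 0.3846]
Step 5: x=[2.0378 6.9089 10.1447] v=[-1.8142 -0.3274 0.4690]
Step 6: x=[1.8651 6.8680 10.1992] v=[-1.7271 -0.4092 0.5454]
Step 7: x=[1.7024 6.8187 10.2604] v=[-1.6268 -0.4928 0.6123]
Step 8: x=[1.5509 6.7611 10.3272] v=[-1.5152 -0.5765 0.6681]
Max displacement = 2.4491

Answer: 2.4491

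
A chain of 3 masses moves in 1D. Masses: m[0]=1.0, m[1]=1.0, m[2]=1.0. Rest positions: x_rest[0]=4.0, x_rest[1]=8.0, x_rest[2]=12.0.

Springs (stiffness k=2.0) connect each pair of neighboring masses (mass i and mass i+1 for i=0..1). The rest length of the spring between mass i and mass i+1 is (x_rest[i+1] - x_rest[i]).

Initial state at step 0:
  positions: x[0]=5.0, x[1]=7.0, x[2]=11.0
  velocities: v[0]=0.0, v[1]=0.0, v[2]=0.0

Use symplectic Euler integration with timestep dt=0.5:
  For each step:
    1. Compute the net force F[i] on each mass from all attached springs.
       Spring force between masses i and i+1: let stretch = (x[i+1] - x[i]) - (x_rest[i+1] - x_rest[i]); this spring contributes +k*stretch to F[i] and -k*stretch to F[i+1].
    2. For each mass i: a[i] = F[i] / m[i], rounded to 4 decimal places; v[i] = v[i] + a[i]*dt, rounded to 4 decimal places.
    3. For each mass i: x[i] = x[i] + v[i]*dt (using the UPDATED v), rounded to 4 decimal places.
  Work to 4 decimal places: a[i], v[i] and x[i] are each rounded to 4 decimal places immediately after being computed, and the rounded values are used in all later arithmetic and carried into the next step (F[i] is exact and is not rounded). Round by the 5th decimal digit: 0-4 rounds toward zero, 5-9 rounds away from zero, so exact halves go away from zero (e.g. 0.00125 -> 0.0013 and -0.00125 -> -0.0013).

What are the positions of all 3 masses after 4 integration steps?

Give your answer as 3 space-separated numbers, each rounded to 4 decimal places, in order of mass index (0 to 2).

Step 0: x=[5.0000 7.0000 11.0000] v=[0.0000 0.0000 0.0000]
Step 1: x=[4.0000 8.0000 11.0000] v=[-2.0000 2.0000 0.0000]
Step 2: x=[3.0000 8.5000 11.5000] v=[-2.0000 1.0000 1.0000]
Step 3: x=[2.7500 7.7500 12.5000] v=[-0.5000 -1.5000 2.0000]
Step 4: x=[3.0000 6.8750 13.1250] v=[0.5000 -1.7500 1.2500]

Answer: 3.0000 6.8750 13.1250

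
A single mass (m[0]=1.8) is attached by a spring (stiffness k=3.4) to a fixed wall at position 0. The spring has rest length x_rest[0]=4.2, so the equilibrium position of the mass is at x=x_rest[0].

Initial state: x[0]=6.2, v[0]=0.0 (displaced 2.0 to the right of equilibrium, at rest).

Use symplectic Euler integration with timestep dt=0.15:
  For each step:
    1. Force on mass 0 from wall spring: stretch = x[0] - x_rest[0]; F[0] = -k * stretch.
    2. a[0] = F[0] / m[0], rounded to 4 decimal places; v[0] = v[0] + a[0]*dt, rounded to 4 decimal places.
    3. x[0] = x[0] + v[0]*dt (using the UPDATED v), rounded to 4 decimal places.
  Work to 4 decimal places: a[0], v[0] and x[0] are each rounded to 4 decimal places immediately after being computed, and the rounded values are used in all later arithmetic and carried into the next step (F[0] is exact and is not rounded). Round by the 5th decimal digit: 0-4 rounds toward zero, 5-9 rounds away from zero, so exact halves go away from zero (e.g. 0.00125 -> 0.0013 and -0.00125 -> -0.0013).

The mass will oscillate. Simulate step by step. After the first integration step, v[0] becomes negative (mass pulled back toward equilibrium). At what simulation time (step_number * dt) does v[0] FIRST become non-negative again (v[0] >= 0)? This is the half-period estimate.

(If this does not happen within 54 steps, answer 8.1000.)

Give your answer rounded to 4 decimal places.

Answer: 2.4000

Derivation:
Step 0: x=[6.2000] v=[0.0000]
Step 1: x=[6.1150] v=[-0.5667]
Step 2: x=[5.9486] v=[-1.1093]
Step 3: x=[5.7079] v=[-1.6047]
Step 4: x=[5.4031] v=[-2.0319]
Step 5: x=[5.0472] v=[-2.3728]
Step 6: x=[4.6553] v=[-2.6128]
Step 7: x=[4.2440] v=[-2.7418]
Step 8: x=[3.8309] v=[-2.7543]
Step 9: x=[3.4334] v=[-2.6497]
Step 10: x=[3.0685] v=[-2.4325]
Step 11: x=[2.7517] v=[-2.1119]
Step 12: x=[2.4965] v=[-1.7015]
Step 13: x=[2.3137] v=[-1.2188]
Step 14: x=[2.2110] v=[-0.6844]
Step 15: x=[2.1929] v=[-0.1209]
Step 16: x=[2.2601] v=[0.4478]
First v>=0 after going negative at step 16, time=2.4000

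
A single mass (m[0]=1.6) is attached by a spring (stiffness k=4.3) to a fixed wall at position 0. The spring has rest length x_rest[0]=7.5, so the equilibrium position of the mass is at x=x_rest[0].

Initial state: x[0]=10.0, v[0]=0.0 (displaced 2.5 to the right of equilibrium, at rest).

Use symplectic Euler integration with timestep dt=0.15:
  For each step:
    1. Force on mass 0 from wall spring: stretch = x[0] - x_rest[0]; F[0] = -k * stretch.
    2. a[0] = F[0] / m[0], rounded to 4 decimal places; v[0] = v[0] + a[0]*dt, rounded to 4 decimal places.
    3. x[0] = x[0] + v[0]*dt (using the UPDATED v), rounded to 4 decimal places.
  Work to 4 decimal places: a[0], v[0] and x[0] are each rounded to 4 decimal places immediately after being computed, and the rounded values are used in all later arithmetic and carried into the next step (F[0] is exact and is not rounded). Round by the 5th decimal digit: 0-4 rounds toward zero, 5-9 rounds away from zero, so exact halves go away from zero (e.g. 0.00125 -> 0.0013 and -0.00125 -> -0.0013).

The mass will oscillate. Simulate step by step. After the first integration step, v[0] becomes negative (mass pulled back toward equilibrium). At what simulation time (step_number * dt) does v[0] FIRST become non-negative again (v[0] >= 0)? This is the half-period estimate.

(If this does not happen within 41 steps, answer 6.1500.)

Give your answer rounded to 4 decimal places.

Step 0: x=[10.0000] v=[0.0000]
Step 1: x=[9.8488] v=[-1.0078]
Step 2: x=[9.5556] v=[-1.9547]
Step 3: x=[9.1381] v=[-2.7834]
Step 4: x=[8.6215] v=[-3.4438]
Step 5: x=[8.0371] v=[-3.8959]
Step 6: x=[7.4202] v=[-4.1124]
Step 7: x=[6.8082] v=[-4.0802]
Step 8: x=[6.2380] v=[-3.8013]
Step 9: x=[5.7441] v=[-3.2926]
Step 10: x=[5.3564] v=[-2.5848]
Step 11: x=[5.0983] v=[-1.7207]
Step 12: x=[4.9854] v=[-0.7525]
Step 13: x=[5.0246] v=[0.2612]
First v>=0 after going negative at step 13, time=1.9500

Answer: 1.9500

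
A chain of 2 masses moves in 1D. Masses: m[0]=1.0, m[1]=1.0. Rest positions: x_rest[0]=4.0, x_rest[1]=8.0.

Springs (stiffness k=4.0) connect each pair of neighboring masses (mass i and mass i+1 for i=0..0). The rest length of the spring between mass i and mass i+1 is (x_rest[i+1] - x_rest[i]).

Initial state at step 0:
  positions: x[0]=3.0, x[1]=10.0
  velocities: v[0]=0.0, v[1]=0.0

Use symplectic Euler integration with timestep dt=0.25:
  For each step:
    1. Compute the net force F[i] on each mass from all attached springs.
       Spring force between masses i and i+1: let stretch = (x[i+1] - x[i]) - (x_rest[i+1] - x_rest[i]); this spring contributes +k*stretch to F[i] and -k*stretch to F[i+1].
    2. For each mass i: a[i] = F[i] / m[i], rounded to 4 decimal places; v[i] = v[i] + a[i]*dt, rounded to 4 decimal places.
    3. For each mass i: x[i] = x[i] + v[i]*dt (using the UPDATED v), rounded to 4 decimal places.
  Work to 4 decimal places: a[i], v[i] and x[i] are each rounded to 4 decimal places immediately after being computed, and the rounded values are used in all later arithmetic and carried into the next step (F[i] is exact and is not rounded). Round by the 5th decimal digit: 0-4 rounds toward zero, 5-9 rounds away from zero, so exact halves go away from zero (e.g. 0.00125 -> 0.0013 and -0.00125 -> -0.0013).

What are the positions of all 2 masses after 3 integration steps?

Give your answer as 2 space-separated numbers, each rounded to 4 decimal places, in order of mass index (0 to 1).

Answer: 5.8125 7.1875

Derivation:
Step 0: x=[3.0000 10.0000] v=[0.0000 0.0000]
Step 1: x=[3.7500 9.2500] v=[3.0000 -3.0000]
Step 2: x=[4.8750 8.1250] v=[4.5000 -4.5000]
Step 3: x=[5.8125 7.1875] v=[3.7500 -3.7500]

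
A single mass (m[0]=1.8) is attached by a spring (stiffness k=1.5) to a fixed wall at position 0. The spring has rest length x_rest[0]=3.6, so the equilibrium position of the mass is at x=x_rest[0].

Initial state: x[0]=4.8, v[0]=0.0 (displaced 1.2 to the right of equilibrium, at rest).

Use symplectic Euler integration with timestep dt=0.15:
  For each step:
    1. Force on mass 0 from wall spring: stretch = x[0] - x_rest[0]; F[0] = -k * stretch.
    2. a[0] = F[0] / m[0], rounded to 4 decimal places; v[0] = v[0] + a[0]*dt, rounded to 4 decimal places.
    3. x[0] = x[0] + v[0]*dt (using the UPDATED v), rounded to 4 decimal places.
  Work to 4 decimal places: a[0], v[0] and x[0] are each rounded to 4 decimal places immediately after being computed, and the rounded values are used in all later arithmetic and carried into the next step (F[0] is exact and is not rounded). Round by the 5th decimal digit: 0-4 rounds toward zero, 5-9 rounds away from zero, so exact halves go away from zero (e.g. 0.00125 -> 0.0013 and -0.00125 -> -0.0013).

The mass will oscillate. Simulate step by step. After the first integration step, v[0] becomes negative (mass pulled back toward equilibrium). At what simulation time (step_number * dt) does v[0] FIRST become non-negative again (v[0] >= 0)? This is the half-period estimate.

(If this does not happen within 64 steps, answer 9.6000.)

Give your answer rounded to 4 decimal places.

Answer: 3.4500

Derivation:
Step 0: x=[4.8000] v=[0.0000]
Step 1: x=[4.7775] v=[-0.1500]
Step 2: x=[4.7329] v=[-0.2972]
Step 3: x=[4.6671] v=[-0.4388]
Step 4: x=[4.5813] v=[-0.5722]
Step 5: x=[4.4771] v=[-0.6949]
Step 6: x=[4.3564] v=[-0.8045]
Step 7: x=[4.2216] v=[-0.8990]
Step 8: x=[4.0751] v=[-0.9767]
Step 9: x=[3.9197] v=[-1.0361]
Step 10: x=[3.7583] v=[-1.0761]
Step 11: x=[3.5939] v=[-1.0959]
Step 12: x=[3.4296] v=[-1.0951]
Step 13: x=[3.2685] v=[-1.0738]
Step 14: x=[3.1136] v=[-1.0324]
Step 15: x=[2.9679] v=[-0.9716]
Step 16: x=[2.8340] v=[-0.8926]
Step 17: x=[2.7145] v=[-0.7969]
Step 18: x=[2.6116] v=[-0.6862]
Step 19: x=[2.5272] v=[-0.5626]
Step 20: x=[2.4629] v=[-0.4285]
Step 21: x=[2.4199] v=[-0.2864]
Step 22: x=[2.3991] v=[-0.1389]
Step 23: x=[2.4008] v=[0.0112]
First v>=0 after going negative at step 23, time=3.4500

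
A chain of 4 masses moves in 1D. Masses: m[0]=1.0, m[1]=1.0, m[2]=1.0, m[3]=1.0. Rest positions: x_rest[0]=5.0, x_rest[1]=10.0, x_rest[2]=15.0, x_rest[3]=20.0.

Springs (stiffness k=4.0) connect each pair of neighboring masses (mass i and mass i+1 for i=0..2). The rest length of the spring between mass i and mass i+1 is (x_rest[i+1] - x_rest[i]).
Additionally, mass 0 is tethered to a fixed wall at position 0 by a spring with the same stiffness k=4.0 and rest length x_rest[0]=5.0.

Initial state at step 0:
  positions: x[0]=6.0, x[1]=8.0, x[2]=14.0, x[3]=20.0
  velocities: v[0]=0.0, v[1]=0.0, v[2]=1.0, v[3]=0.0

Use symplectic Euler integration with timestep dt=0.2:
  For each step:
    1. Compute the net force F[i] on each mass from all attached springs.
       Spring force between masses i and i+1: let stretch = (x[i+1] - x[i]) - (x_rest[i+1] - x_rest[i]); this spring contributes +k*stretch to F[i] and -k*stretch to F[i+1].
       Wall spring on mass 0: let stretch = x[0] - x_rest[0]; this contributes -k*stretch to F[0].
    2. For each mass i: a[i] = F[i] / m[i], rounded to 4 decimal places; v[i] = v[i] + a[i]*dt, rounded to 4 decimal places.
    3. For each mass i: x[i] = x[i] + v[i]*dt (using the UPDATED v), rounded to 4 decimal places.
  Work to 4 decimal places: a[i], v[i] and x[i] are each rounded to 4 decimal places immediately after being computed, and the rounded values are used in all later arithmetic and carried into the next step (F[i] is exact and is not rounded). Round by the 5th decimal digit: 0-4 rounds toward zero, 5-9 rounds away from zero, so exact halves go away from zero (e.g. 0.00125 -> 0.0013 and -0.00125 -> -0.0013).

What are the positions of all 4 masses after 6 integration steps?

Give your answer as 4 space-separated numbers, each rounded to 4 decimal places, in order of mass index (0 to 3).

Step 0: x=[6.0000 8.0000 14.0000 20.0000] v=[0.0000 0.0000 1.0000 0.0000]
Step 1: x=[5.3600 8.6400 14.2000 19.8400] v=[-3.2000 3.2000 1.0000 -0.8000]
Step 2: x=[4.3872 9.6448 14.4128 19.5776] v=[-4.8640 5.0240 1.0640 -1.3120]
Step 3: x=[3.5537 10.5713 14.6891 19.2888] v=[-4.1677 4.6323 1.3814 -1.4438]
Step 4: x=[3.2744 11.0338 15.0425 19.0641] v=[-1.3966 2.3125 1.7669 -1.1236]
Step 5: x=[3.7127 10.8962 15.3979 18.9959] v=[2.1914 -0.6881 1.7772 -0.3409]
Step 6: x=[4.7063 10.3295 15.6087 19.1520] v=[4.9680 -2.8335 1.0542 0.7807]

Answer: 4.7063 10.3295 15.6087 19.1520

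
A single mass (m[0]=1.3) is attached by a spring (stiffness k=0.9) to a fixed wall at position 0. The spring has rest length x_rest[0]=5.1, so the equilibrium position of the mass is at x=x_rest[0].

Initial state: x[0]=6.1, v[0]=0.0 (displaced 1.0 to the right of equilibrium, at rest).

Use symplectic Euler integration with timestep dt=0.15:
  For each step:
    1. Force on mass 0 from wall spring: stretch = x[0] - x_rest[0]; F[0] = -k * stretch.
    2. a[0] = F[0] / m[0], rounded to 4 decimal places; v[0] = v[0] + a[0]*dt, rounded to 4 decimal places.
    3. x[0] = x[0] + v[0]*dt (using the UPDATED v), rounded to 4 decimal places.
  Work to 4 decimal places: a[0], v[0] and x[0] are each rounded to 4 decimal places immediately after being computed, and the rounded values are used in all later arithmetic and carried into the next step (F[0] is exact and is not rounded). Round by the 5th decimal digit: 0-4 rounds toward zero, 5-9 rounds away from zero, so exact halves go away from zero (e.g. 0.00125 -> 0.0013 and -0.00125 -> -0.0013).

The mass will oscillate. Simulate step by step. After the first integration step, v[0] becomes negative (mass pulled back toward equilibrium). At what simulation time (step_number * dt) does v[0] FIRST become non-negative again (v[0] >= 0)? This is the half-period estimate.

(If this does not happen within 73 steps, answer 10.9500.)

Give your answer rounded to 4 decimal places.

Step 0: x=[6.1000] v=[0.0000]
Step 1: x=[6.0844] v=[-0.1038]
Step 2: x=[6.0535] v=[-0.2060]
Step 3: x=[6.0078] v=[-0.3050]
Step 4: x=[5.9479] v=[-0.3993]
Step 5: x=[5.8748] v=[-0.4874]
Step 6: x=[5.7896] v=[-0.5679]
Step 7: x=[5.6937] v=[-0.6395]
Step 8: x=[5.5885] v=[-0.7012]
Step 9: x=[5.4757] v=[-0.7519]
Step 10: x=[5.3571] v=[-0.7909]
Step 11: x=[5.2345] v=[-0.8176]
Step 12: x=[5.1098] v=[-0.8316]
Step 13: x=[4.9849] v=[-0.8326]
Step 14: x=[4.8618] v=[-0.8206]
Step 15: x=[4.7424] v=[-0.7959]
Step 16: x=[4.6286] v=[-0.7588]
Step 17: x=[4.5221] v=[-0.7098]
Step 18: x=[4.4246] v=[-0.6498]
Step 19: x=[4.3376] v=[-0.5797]
Step 20: x=[4.2625] v=[-0.5005]
Step 21: x=[4.2005] v=[-0.4135]
Step 22: x=[4.1525] v=[-0.3201]
Step 23: x=[4.1192] v=[-0.2217]
Step 24: x=[4.1012] v=[-0.1199]
Step 25: x=[4.0988] v=[-0.0162]
Step 26: x=[4.1120] v=[0.0878]
First v>=0 after going negative at step 26, time=3.9000

Answer: 3.9000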